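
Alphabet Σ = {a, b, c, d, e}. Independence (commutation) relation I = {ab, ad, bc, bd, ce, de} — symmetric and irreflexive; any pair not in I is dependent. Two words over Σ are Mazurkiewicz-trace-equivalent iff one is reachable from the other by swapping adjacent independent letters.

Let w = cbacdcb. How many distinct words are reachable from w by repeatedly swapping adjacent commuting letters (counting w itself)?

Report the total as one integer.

piece 0:c — minimal
piece 1:b — minimal
piece 2:a rests on {0:c}
piece 3:c rests on {2:a}
piece 4:d rests on {3:c}
piece 5:c rests on {4:d}
piece 6:b rests on {1:b}
minimal pieces: {0:c, 1:b}
ways to finish when only these pieces remain (= sum over removing one remaining piece with nothing left below it):
  1 left: {5}→1  {6}→1
  2 left: {1,6}→1  {4,5}→1  {5,6}→2
  3 left: {1,5,6}→3  {3,4,5}→1  {4,5,6}→3
  4 left: {1,4,5,6}→6  {2,3,4,5}→1  {3,4,5,6}→4
  5 left: {0,2,3,4,5}→1  {1,3,4,5,6}→10  {2,3,4,5,6}→5
  placing 0:c first → 15 extensions
  placing 1:b first → 6 extensions
total linear extensions = 21

21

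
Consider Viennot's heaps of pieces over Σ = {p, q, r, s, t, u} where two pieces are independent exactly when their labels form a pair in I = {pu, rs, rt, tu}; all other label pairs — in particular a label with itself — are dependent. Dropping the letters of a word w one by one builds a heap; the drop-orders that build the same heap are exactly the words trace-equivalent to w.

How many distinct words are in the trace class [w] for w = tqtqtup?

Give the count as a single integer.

0(t) covers ∅
1(q) covers 0:t
2(t) covers 1:q
3(q) covers 2:t
4(t) covers 3:q
5(u) covers 3:q
6(p) covers 4:t
floor of heap: 0:t
completions by unplaced set U, small U first (add the entries for U minus each lowest piece of U):
  |U|=1: {5}:1  {6}:1
  |U|=2: {4,6}:1  {5,6}:2
  |U|=3: {4,5,6}:3
  |U|=4: {3,4,5,6}:3
  |U|=5: {2,3,4,5,6}:3
  start at 0(t): 3

3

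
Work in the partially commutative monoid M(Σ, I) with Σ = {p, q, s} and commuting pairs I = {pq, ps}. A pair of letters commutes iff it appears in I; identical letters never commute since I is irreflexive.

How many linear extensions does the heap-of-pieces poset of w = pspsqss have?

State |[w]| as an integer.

drop 0:p onto floor
drop 1:s onto floor
drop 2:p onto {0:p}
drop 3:s onto {1:s}
drop 4:q onto {3:s}
drop 5:s onto {4:q}
drop 6:s onto {5:s}
ground layer = {0:p, 1:s}
drop-orders for the pieces not yet dropped (sum over which currently-grounded one goes next):
  1 to go: {2} 1  {6} 1
  2 to go: {0,2} 1  {2,6} 2  {5,6} 1
  3 to go: {0,2,6} 3  {2,5,6} 3  {4,5,6} 1
  4 to go: {0,2,5,6} 6  {2,4,5,6} 4  {3,4,5,6} 1
  5 to go: {0,2,4,5,6} 10  {1,3,4,5,6} 1  {2,3,4,5,6} 5
  if 0:p drops first: 6 orders
  if 1:s drops first: 15 orders
heap linearizations: 21

21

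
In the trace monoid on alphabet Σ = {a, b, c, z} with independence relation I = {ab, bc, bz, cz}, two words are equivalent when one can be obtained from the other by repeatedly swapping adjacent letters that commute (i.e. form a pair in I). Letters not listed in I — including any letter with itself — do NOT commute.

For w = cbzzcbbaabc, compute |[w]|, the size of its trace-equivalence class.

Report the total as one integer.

1980

0(c) covers ∅
1(b) covers ∅
2(z) covers ∅
3(z) covers 2:z
4(c) covers 0:c
5(b) covers 1:b
6(b) covers 5:b
7(a) covers 3:z, 4:c
8(a) covers 7:a
9(b) covers 6:b
10(c) covers 8:a
floor of heap: 0:c, 1:b, 2:z
completions by unplaced set U, small U first (add the entries for U minus each lowest piece of U):
  |U|=1: {9}:1  {10}:1
  |U|=2: {6,9}:1  {8,10}:1  {9,10}:2
  |U|=3: {5,6,9}:1  {6,9,10}:3  {7,8,10}:1  {8,9,10}:3
  |U|=4: {1,5,6,9}:1  {3,7,8,10}:1  {4,7,8,10}:1  {5,6,9,10}:4  {6,8,9,10}:6  {7,8,9,10}:4
  |U|=5: {0,4,7,8,10}:1  {1,5,6,9,10}:5  {2,3,7,8,10}:1  {3,4,7,8,10}:2  {3,7,8,9,10}:5  {4,7,8,9,10}:5  {5,6,8,9,10}:10  {6,7,8,9,10}:10
  |U|=6: {0,3,4,7,8,10}:3  {0,4,7,8,9,10}:6  {1,5,6,8,9,10}:15  {2,3,4,7,8,10}:3  {2,3,7,8,9,10}:6  {3,4,7,8,9,10}:12  {3,6,7,8,9,10}:15  {4,6,7,8,9,10}:15  {5,6,7,8,9,10}:20
  |U|=7: {0,2,3,4,7,8,10}:6  {0,3,4,7,8,9,10}:21  {0,4,6,7,8,9,10}:21  {1,5,6,7,8,9,10}:35  {2,3,4,7,8,9,10}:21  {2,3,6,7,8,9,10}:21  {3,4,6,7,8,9,10}:42  {3,5,6,7,8,9,10}:35  {4,5,6,7,8,9,10}:35
  |U|=8: {0,2,3,4,7,8,9,10}:48  {0,3,4,6,7,8,9,10}:84  {0,4,5,6,7,8,9,10}:56  {1,3,5,6,7,8,9,10}:70  {1,4,5,6,7,8,9,10}:70  {2,3,4,6,7,8,9,10}:84  {2,3,5,6,7,8,9,10}:56  {3,4,5,6,7,8,9,10}:112
  |U|=9: {0,1,4,5,6,7,8,9,10}:126  {0,2,3,4,6,7,8,9,10}:216  {0,3,4,5,6,7,8,9,10}:252  {1,2,3,5,6,7,8,9,10}:126  {1,3,4,5,6,7,8,9,10}:252  {2,3,4,5,6,7,8,9,10}:252
  start at 0(c): 630
  start at 1(b): 720
  start at 2(z): 630
sum over floor = 1980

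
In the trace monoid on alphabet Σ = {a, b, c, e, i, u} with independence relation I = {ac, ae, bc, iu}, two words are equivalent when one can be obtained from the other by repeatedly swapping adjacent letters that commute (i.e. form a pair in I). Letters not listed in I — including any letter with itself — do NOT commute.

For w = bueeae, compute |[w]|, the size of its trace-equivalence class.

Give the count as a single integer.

4

piece 0:b — minimal
piece 1:u rests on {0:b}
piece 2:e rests on {1:u}
piece 3:e rests on {2:e}
piece 4:a rests on {1:u}
piece 5:e rests on {3:e}
minimal pieces: {0:b}
ways to finish when only these pieces remain (= sum over removing one remaining piece with nothing left below it):
  1 left: {4}→1  {5}→1
  2 left: {3,5}→1  {4,5}→2
  3 left: {2,3,5}→1  {3,4,5}→3
  4 left: {2,3,4,5}→4
  placing 0:b first → 4 extensions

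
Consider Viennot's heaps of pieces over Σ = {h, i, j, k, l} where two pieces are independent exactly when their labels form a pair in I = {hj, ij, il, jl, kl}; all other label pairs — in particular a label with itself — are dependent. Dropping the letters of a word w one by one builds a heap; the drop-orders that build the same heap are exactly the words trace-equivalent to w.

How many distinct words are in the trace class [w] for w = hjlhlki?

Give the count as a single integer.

13

#0=h has no predecessor
#1=j has no predecessor
#2=l depends on [0:h]
#3=h depends on [2:l]
#4=l depends on [3:h]
#5=k depends on [1:j, 3:h]
#6=i depends on [5:k]
sources: [0:h, 1:j]
N(rest) = Σ N(rest − s) over sources s of rest; N(one piece) = 1:
  size 1 → [4]=1  [6]=1
  size 2 → [4,6]=2  [5,6]=1
  size 3 → [1,5,6]=1  [4,5,6]=3
  size 4 → [1,4,5,6]=4  [3,4,5,6]=3
  size 5 → [1,3,4,5,6]=7  [2,3,4,5,6]=3
  first=0(h) contributes 10
  first=1(j) contributes 3
|[w]| = 13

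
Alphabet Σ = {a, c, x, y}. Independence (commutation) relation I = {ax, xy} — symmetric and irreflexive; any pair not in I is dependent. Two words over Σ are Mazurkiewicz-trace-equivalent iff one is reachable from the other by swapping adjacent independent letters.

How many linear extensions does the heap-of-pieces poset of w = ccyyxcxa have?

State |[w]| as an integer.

6

drop 0:c onto floor
drop 1:c onto {0:c}
drop 2:y onto {1:c}
drop 3:y onto {2:y}
drop 4:x onto {1:c}
drop 5:c onto {3:y, 4:x}
drop 6:x onto {5:c}
drop 7:a onto {5:c}
ground layer = {0:c}
drop-orders for the pieces not yet dropped (sum over which currently-grounded one goes next):
  1 to go: {6} 1  {7} 1
  2 to go: {6,7} 2
  3 to go: {5,6,7} 2
  4 to go: {3,5,6,7} 2  {4,5,6,7} 2
  5 to go: {2,3,5,6,7} 2  {3,4,5,6,7} 4
  6 to go: {2,3,4,5,6,7} 6
  if 0:c drops first: 6 orders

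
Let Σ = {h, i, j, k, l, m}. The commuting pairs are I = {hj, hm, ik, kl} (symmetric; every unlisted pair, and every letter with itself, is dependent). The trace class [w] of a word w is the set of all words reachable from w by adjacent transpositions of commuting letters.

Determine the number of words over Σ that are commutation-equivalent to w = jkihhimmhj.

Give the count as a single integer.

8

0(j) covers ∅
1(k) covers 0:j
2(i) covers 0:j
3(h) covers 1:k, 2:i
4(h) covers 3:h
5(i) covers 4:h
6(m) covers 5:i
7(m) covers 6:m
8(h) covers 5:i
9(j) covers 7:m
floor of heap: 0:j
completions by unplaced set U, small U first (add the entries for U minus each lowest piece of U):
  |U|=1: {8}:1  {9}:1
  |U|=2: {7,9}:1  {8,9}:2
  |U|=3: {6,7,9}:1  {7,8,9}:3
  |U|=4: {6,7,8,9}:4
  |U|=5: {5,6,7,8,9}:4
  |U|=6: {4,5,6,7,8,9}:4
  |U|=7: {3,4,5,6,7,8,9}:4
  |U|=8: {1,3,4,5,6,7,8,9}:4  {2,3,4,5,6,7,8,9}:4
  start at 0(j): 8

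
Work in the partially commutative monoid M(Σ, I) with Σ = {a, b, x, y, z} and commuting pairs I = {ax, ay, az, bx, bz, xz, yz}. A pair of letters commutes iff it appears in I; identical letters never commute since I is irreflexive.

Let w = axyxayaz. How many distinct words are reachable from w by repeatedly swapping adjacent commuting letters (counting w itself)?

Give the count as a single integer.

280

#0=a has no predecessor
#1=x has no predecessor
#2=y depends on [1:x]
#3=x depends on [2:y]
#4=a depends on [0:a]
#5=y depends on [3:x]
#6=a depends on [4:a]
#7=z has no predecessor
sources: [0:a, 1:x, 7:z]
N(rest) = Σ N(rest − s) over sources s of rest; N(one piece) = 1:
  size 1 → [5]=1  [6]=1  [7]=1
  size 2 → [3,5]=1  [4,6]=1  [5,6]=2  [5,7]=2  [6,7]=2
  size 3 → [0,4,6]=1  [2,3,5]=1  [3,5,6]=3  [3,5,7]=3  [4,5,6]=3  [4,6,7]=3  [5,6,7]=6
  size 4 → [0,4,5,6]=4  [0,4,6,7]=4  [1,2,3,5]=1  [2,3,5,6]=4  [2,3,5,7]=4  [3,4,5,6]=6  [3,5,6,7]=12  [4,5,6,7]=12
  size 5 → [0,3,4,5,6]=10  [0,4,5,6,7]=20  [1,2,3,5,6]=5  [1,2,3,5,7]=5  [2,3,4,5,6]=10  [2,3,5,6,7]=20  [3,4,5,6,7]=30
  size 6 → [0,2,3,4,5,6]=20  [0,3,4,5,6,7]=60  [1,2,3,4,5,6]=15  [1,2,3,5,6,7]=30  [2,3,4,5,6,7]=60
  first=0(a) contributes 105
  first=1(x) contributes 140
  first=7(z) contributes 35
|[w]| = 280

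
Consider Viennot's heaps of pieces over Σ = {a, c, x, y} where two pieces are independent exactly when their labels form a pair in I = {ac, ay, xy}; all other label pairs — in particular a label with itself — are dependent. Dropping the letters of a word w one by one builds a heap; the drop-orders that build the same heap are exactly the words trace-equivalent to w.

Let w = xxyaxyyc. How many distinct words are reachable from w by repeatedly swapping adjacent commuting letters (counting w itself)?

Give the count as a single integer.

drop 0:x onto floor
drop 1:x onto {0:x}
drop 2:y onto floor
drop 3:a onto {1:x}
drop 4:x onto {3:a}
drop 5:y onto {2:y}
drop 6:y onto {5:y}
drop 7:c onto {4:x, 6:y}
ground layer = {0:x, 2:y}
drop-orders for the pieces not yet dropped (sum over which currently-grounded one goes next):
  1 to go: {7} 1
  2 to go: {4,7} 1  {6,7} 1
  3 to go: {3,4,7} 1  {4,6,7} 2  {5,6,7} 1
  4 to go: {1,3,4,7} 1  {2,5,6,7} 1  {3,4,6,7} 3  {4,5,6,7} 3
  5 to go: {0,1,3,4,7} 1  {1,3,4,6,7} 4  {2,4,5,6,7} 4  {3,4,5,6,7} 6
  6 to go: {0,1,3,4,6,7} 5  {1,3,4,5,6,7} 10  {2,3,4,5,6,7} 10
  if 0:x drops first: 20 orders
  if 2:y drops first: 15 orders
heap linearizations: 35

35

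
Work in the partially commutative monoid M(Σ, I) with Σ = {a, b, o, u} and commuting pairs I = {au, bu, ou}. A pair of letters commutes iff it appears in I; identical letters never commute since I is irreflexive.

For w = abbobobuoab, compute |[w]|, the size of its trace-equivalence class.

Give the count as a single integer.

piece 0:a — minimal
piece 1:b rests on {0:a}
piece 2:b rests on {1:b}
piece 3:o rests on {2:b}
piece 4:b rests on {3:o}
piece 5:o rests on {4:b}
piece 6:b rests on {5:o}
piece 7:u — minimal
piece 8:o rests on {6:b}
piece 9:a rests on {8:o}
piece 10:b rests on {9:a}
minimal pieces: {0:a, 7:u}
ways to finish when only these pieces remain (= sum over removing one remaining piece with nothing left below it):
  1 left: {7}→1  {10}→1
  2 left: {7,10}→2  {9,10}→1
  3 left: {7,9,10}→3  {8,9,10}→1
  4 left: {6,8,9,10}→1  {7,8,9,10}→4
  5 left: {5,6,8,9,10}→1  {6,7,8,9,10}→5
  6 left: {4,5,6,8,9,10}→1  {5,6,7,8,9,10}→6
  7 left: {3,4,5,6,8,9,10}→1  {4,5,6,7,8,9,10}→7
  8 left: {2,3,4,5,6,8,9,10}→1  {3,4,5,6,7,8,9,10}→8
  9 left: {1,2,3,4,5,6,8,9,10}→1  {2,3,4,5,6,7,8,9,10}→9
  placing 0:a first → 10 extensions
  placing 7:u first → 1 extensions
total linear extensions = 11

11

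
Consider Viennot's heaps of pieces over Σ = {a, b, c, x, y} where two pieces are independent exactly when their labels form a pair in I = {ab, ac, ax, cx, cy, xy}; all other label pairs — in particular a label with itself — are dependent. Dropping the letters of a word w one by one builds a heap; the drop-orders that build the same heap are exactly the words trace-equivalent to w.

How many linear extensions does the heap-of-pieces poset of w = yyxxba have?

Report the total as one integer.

piece 0:y — minimal
piece 1:y rests on {0:y}
piece 2:x — minimal
piece 3:x rests on {2:x}
piece 4:b rests on {1:y, 3:x}
piece 5:a rests on {1:y}
minimal pieces: {0:y, 2:x}
ways to finish when only these pieces remain (= sum over removing one remaining piece with nothing left below it):
  1 left: {4}→1  {5}→1
  2 left: {3,4}→1  {4,5}→2
  3 left: {1,4,5}→2  {2,3,4}→1  {3,4,5}→3
  4 left: {0,1,4,5}→2  {1,3,4,5}→5  {2,3,4,5}→4
  placing 0:y first → 9 extensions
  placing 2:x first → 7 extensions
total linear extensions = 16

16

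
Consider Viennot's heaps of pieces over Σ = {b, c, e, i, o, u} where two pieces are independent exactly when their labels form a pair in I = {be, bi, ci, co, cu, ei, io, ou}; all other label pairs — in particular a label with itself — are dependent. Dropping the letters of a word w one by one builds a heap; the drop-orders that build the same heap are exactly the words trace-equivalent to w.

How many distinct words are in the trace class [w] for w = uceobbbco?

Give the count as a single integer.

4

piece 0:u — minimal
piece 1:c — minimal
piece 2:e rests on {0:u, 1:c}
piece 3:o rests on {2:e}
piece 4:b rests on {3:o}
piece 5:b rests on {4:b}
piece 6:b rests on {5:b}
piece 7:c rests on {6:b}
piece 8:o rests on {6:b}
minimal pieces: {0:u, 1:c}
ways to finish when only these pieces remain (= sum over removing one remaining piece with nothing left below it):
  1 left: {7}→1  {8}→1
  2 left: {7,8}→2
  3 left: {6,7,8}→2
  4 left: {5,6,7,8}→2
  5 left: {4,5,6,7,8}→2
  6 left: {3,4,5,6,7,8}→2
  7 left: {2,3,4,5,6,7,8}→2
  placing 0:u first → 2 extensions
  placing 1:c first → 2 extensions
total linear extensions = 4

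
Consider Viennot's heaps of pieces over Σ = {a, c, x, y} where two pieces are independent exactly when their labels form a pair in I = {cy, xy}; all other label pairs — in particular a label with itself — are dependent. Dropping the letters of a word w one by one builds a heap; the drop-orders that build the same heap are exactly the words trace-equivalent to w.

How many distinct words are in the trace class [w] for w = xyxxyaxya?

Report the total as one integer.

20

0(x) covers ∅
1(y) covers ∅
2(x) covers 0:x
3(x) covers 2:x
4(y) covers 1:y
5(a) covers 3:x, 4:y
6(x) covers 5:a
7(y) covers 5:a
8(a) covers 6:x, 7:y
floor of heap: 0:x, 1:y
completions by unplaced set U, small U first (add the entries for U minus each lowest piece of U):
  |U|=1: {8}:1
  |U|=2: {6,8}:1  {7,8}:1
  |U|=3: {6,7,8}:2
  |U|=4: {5,6,7,8}:2
  |U|=5: {3,5,6,7,8}:2  {4,5,6,7,8}:2
  |U|=6: {1,4,5,6,7,8}:2  {2,3,5,6,7,8}:2  {3,4,5,6,7,8}:4
  |U|=7: {0,2,3,5,6,7,8}:2  {1,3,4,5,6,7,8}:6  {2,3,4,5,6,7,8}:6
  start at 0(x): 12
  start at 1(y): 8
sum over floor = 20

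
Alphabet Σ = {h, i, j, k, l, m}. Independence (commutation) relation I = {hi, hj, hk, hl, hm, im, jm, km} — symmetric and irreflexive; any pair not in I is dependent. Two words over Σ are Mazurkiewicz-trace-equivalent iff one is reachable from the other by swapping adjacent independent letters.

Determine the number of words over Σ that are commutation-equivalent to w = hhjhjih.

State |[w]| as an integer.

35

#0=h has no predecessor
#1=h depends on [0:h]
#2=j has no predecessor
#3=h depends on [1:h]
#4=j depends on [2:j]
#5=i depends on [4:j]
#6=h depends on [3:h]
sources: [0:h, 2:j]
N(rest) = Σ N(rest − s) over sources s of rest; N(one piece) = 1:
  size 1 → [5]=1  [6]=1
  size 2 → [3,6]=1  [4,5]=1  [5,6]=2
  size 3 → [1,3,6]=1  [2,4,5]=1  [3,5,6]=3  [4,5,6]=3
  size 4 → [0,1,3,6]=1  [1,3,5,6]=4  [2,4,5,6]=4  [3,4,5,6]=6
  size 5 → [0,1,3,5,6]=5  [1,3,4,5,6]=10  [2,3,4,5,6]=10
  first=0(h) contributes 20
  first=2(j) contributes 15
|[w]| = 35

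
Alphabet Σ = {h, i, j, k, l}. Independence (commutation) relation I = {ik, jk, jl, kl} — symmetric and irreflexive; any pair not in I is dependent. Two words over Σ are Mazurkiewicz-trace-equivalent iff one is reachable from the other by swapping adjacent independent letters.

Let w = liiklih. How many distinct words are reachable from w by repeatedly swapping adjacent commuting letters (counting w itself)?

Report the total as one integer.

6

0(l) covers ∅
1(i) covers 0:l
2(i) covers 1:i
3(k) covers ∅
4(l) covers 2:i
5(i) covers 4:l
6(h) covers 3:k, 5:i
floor of heap: 0:l, 3:k
completions by unplaced set U, small U first (add the entries for U minus each lowest piece of U):
  |U|=1: {6}:1
  |U|=2: {3,6}:1  {5,6}:1
  |U|=3: {3,5,6}:2  {4,5,6}:1
  |U|=4: {2,4,5,6}:1  {3,4,5,6}:3
  |U|=5: {1,2,4,5,6}:1  {2,3,4,5,6}:4
  start at 0(l): 5
  start at 3(k): 1
sum over floor = 6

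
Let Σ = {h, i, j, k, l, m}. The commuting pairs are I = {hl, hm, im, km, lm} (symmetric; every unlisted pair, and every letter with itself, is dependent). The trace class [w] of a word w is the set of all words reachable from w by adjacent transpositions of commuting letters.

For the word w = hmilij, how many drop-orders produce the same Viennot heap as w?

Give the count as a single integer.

drop 0:h onto floor
drop 1:m onto floor
drop 2:i onto {0:h}
drop 3:l onto {2:i}
drop 4:i onto {3:l}
drop 5:j onto {1:m, 4:i}
ground layer = {0:h, 1:m}
drop-orders for the pieces not yet dropped (sum over which currently-grounded one goes next):
  1 to go: {5} 1
  2 to go: {1,5} 1  {4,5} 1
  3 to go: {1,4,5} 2  {3,4,5} 1
  4 to go: {1,3,4,5} 3  {2,3,4,5} 1
  if 0:h drops first: 4 orders
  if 1:m drops first: 1 orders
heap linearizations: 5

5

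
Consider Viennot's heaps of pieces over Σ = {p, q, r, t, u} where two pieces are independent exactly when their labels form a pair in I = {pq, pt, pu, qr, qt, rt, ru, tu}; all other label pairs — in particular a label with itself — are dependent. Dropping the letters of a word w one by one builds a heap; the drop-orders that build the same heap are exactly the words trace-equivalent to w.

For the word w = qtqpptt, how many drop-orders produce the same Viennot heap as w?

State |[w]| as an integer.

210

#0=q has no predecessor
#1=t has no predecessor
#2=q depends on [0:q]
#3=p has no predecessor
#4=p depends on [3:p]
#5=t depends on [1:t]
#6=t depends on [5:t]
sources: [0:q, 1:t, 3:p]
N(rest) = Σ N(rest − s) over sources s of rest; N(one piece) = 1:
  size 1 → [2]=1  [4]=1  [6]=1
  size 2 → [0,2]=1  [2,4]=2  [2,6]=2  [3,4]=1  [4,6]=2  [5,6]=1
  size 3 → [0,2,4]=3  [0,2,6]=3  [1,5,6]=1  [2,3,4]=3  [2,4,6]=6  [2,5,6]=3  [3,4,6]=3  [4,5,6]=3
  size 4 → [0,2,3,4]=6  [0,2,4,6]=12  [0,2,5,6]=6  [1,2,5,6]=4  [1,4,5,6]=4  [2,3,4,6]=12  [2,4,5,6]=12  [3,4,5,6]=6
  size 5 → [0,1,2,5,6]=10  [0,2,3,4,6]=30  [0,2,4,5,6]=30  [1,2,4,5,6]=20  [1,3,4,5,6]=10  [2,3,4,5,6]=30
  first=0(q) contributes 60
  first=1(t) contributes 90
  first=3(p) contributes 60
|[w]| = 210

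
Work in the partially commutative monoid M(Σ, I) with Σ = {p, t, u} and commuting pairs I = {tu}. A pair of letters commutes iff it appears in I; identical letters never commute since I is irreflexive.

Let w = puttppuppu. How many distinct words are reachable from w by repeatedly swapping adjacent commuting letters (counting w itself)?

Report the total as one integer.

3

piece 0:p — minimal
piece 1:u rests on {0:p}
piece 2:t rests on {0:p}
piece 3:t rests on {2:t}
piece 4:p rests on {1:u, 3:t}
piece 5:p rests on {4:p}
piece 6:u rests on {5:p}
piece 7:p rests on {6:u}
piece 8:p rests on {7:p}
piece 9:u rests on {8:p}
minimal pieces: {0:p}
ways to finish when only these pieces remain (= sum over removing one remaining piece with nothing left below it):
  1 left: {9}→1
  2 left: {8,9}→1
  3 left: {7,8,9}→1
  4 left: {6,7,8,9}→1
  5 left: {5,6,7,8,9}→1
  6 left: {4,5,6,7,8,9}→1
  7 left: {1,4,5,6,7,8,9}→1  {3,4,5,6,7,8,9}→1
  8 left: {1,3,4,5,6,7,8,9}→2  {2,3,4,5,6,7,8,9}→1
  placing 0:p first → 3 extensions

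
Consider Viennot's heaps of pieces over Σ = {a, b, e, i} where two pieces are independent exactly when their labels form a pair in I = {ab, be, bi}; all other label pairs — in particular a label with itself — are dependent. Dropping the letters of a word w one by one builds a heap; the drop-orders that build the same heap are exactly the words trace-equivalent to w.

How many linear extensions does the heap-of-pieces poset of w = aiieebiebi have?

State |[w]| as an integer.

45

0(a) covers ∅
1(i) covers 0:a
2(i) covers 1:i
3(e) covers 2:i
4(e) covers 3:e
5(b) covers ∅
6(i) covers 4:e
7(e) covers 6:i
8(b) covers 5:b
9(i) covers 7:e
floor of heap: 0:a, 5:b
completions by unplaced set U, small U first (add the entries for U minus each lowest piece of U):
  |U|=1: {8}:1  {9}:1
  |U|=2: {5,8}:1  {7,9}:1  {8,9}:2
  |U|=3: {5,8,9}:3  {6,7,9}:1  {7,8,9}:3
  |U|=4: {4,6,7,9}:1  {5,7,8,9}:6  {6,7,8,9}:4
  |U|=5: {3,4,6,7,9}:1  {4,6,7,8,9}:5  {5,6,7,8,9}:10
  |U|=6: {2,3,4,6,7,9}:1  {3,4,6,7,8,9}:6  {4,5,6,7,8,9}:15
  |U|=7: {1,2,3,4,6,7,9}:1  {2,3,4,6,7,8,9}:7  {3,4,5,6,7,8,9}:21
  |U|=8: {0,1,2,3,4,6,7,9}:1  {1,2,3,4,6,7,8,9}:8  {2,3,4,5,6,7,8,9}:28
  start at 0(a): 36
  start at 5(b): 9
sum over floor = 45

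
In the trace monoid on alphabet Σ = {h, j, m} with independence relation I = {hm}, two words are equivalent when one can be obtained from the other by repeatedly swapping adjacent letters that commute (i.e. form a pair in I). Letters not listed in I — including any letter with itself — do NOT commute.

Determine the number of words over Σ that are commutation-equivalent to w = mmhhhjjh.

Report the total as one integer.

#0=m has no predecessor
#1=m depends on [0:m]
#2=h has no predecessor
#3=h depends on [2:h]
#4=h depends on [3:h]
#5=j depends on [1:m, 4:h]
#6=j depends on [5:j]
#7=h depends on [6:j]
sources: [0:m, 2:h]
N(rest) = Σ N(rest − s) over sources s of rest; N(one piece) = 1:
  size 1 → [7]=1
  size 2 → [6,7]=1
  size 3 → [5,6,7]=1
  size 4 → [1,5,6,7]=1  [4,5,6,7]=1
  size 5 → [0,1,5,6,7]=1  [1,4,5,6,7]=2  [3,4,5,6,7]=1
  size 6 → [0,1,4,5,6,7]=3  [1,3,4,5,6,7]=3  [2,3,4,5,6,7]=1
  first=0(m) contributes 4
  first=2(h) contributes 6
|[w]| = 10

10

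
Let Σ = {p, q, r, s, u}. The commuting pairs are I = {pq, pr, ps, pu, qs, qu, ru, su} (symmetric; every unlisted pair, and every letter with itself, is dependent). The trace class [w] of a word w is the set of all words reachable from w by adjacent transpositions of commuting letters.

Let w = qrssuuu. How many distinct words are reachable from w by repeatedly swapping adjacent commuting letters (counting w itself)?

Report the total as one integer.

35

#0=q has no predecessor
#1=r depends on [0:q]
#2=s depends on [1:r]
#3=s depends on [2:s]
#4=u has no predecessor
#5=u depends on [4:u]
#6=u depends on [5:u]
sources: [0:q, 4:u]
N(rest) = Σ N(rest − s) over sources s of rest; N(one piece) = 1:
  size 1 → [3]=1  [6]=1
  size 2 → [2,3]=1  [3,6]=2  [5,6]=1
  size 3 → [1,2,3]=1  [2,3,6]=3  [3,5,6]=3  [4,5,6]=1
  size 4 → [0,1,2,3]=1  [1,2,3,6]=4  [2,3,5,6]=6  [3,4,5,6]=4
  size 5 → [0,1,2,3,6]=5  [1,2,3,5,6]=10  [2,3,4,5,6]=10
  first=0(q) contributes 20
  first=4(u) contributes 15
|[w]| = 35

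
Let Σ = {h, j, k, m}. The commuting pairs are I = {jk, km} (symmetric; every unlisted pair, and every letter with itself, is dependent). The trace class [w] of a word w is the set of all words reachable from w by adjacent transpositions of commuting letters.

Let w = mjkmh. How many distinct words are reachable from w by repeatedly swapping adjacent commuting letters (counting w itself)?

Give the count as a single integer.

4

piece 0:m — minimal
piece 1:j rests on {0:m}
piece 2:k — minimal
piece 3:m rests on {1:j}
piece 4:h rests on {2:k, 3:m}
minimal pieces: {0:m, 2:k}
ways to finish when only these pieces remain (= sum over removing one remaining piece with nothing left below it):
  1 left: {4}→1
  2 left: {2,4}→1  {3,4}→1
  3 left: {1,3,4}→1  {2,3,4}→2
  placing 0:m first → 3 extensions
  placing 2:k first → 1 extensions
total linear extensions = 4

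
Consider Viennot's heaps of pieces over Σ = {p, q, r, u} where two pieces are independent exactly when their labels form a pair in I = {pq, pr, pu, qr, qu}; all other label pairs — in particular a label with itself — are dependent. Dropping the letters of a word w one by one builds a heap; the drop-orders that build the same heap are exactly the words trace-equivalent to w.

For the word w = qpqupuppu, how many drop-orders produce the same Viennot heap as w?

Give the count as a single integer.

1260

piece 0:q — minimal
piece 1:p — minimal
piece 2:q rests on {0:q}
piece 3:u — minimal
piece 4:p rests on {1:p}
piece 5:u rests on {3:u}
piece 6:p rests on {4:p}
piece 7:p rests on {6:p}
piece 8:u rests on {5:u}
minimal pieces: {0:q, 1:p, 3:u}
ways to finish when only these pieces remain (= sum over removing one remaining piece with nothing left below it):
  1 left: {2}→1  {7}→1  {8}→1
  2 left: {0,2}→1  {2,7}→2  {2,8}→2  {5,8}→1  {6,7}→1  {7,8}→2
  3 left: {0,2,7}→3  {0,2,8}→3  {2,5,8}→3  {2,6,7}→3  {2,7,8}→6  {3,5,8}→1  {4,6,7}→1  {5,7,8}→3  {6,7,8}→3
  4 left: {0,2,5,8}→6  {0,2,6,7}→6  {0,2,7,8}→12  {1,4,6,7}→1  {2,3,5,8}→4  {2,4,6,7}→4  {2,5,7,8}→12  {2,6,7,8}→12  {3,5,7,8}→4  {4,6,7,8}→4  {5,6,7,8}→6
  5 left: {0,2,3,5,8}→10  {0,2,4,6,7}→10  {0,2,5,7,8}→30  {0,2,6,7,8}→30  {1,2,4,6,7}→5  {1,4,6,7,8}→5  {2,3,5,7,8}→20  {2,4,6,7,8}→20  {2,5,6,7,8}→30  {3,5,6,7,8}→10  {4,5,6,7,8}→10
  6 left: {0,1,2,4,6,7}→15  {0,2,3,5,7,8}→60  {0,2,4,6,7,8}→60  {0,2,5,6,7,8}→90  {1,2,4,6,7,8}→30  {1,4,5,6,7,8}→15  {2,3,5,6,7,8}→60  {2,4,5,6,7,8}→60  {3,4,5,6,7,8}→20
  7 left: {0,1,2,4,6,7,8}→105  {0,2,3,5,6,7,8}→210  {0,2,4,5,6,7,8}→210  {1,2,4,5,6,7,8}→105  {1,3,4,5,6,7,8}→35  {2,3,4,5,6,7,8}→140
  placing 0:q first → 280 extensions
  placing 1:p first → 560 extensions
  placing 3:u first → 420 extensions
total linear extensions = 1260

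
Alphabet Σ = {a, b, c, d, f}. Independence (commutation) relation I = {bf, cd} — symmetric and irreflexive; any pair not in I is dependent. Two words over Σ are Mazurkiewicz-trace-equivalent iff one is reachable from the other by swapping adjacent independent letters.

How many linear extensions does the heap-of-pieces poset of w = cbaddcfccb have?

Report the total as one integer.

drop 0:c onto floor
drop 1:b onto {0:c}
drop 2:a onto {1:b}
drop 3:d onto {2:a}
drop 4:d onto {3:d}
drop 5:c onto {2:a}
drop 6:f onto {4:d, 5:c}
drop 7:c onto {6:f}
drop 8:c onto {7:c}
drop 9:b onto {8:c}
ground layer = {0:c}
drop-orders for the pieces not yet dropped (sum over which currently-grounded one goes next):
  1 to go: {9} 1
  2 to go: {8,9} 1
  3 to go: {7,8,9} 1
  4 to go: {6,7,8,9} 1
  5 to go: {4,6,7,8,9} 1  {5,6,7,8,9} 1
  6 to go: {3,4,6,7,8,9} 1  {4,5,6,7,8,9} 2
  7 to go: {3,4,5,6,7,8,9} 3
  8 to go: {2,3,4,5,6,7,8,9} 3
  if 0:c drops first: 3 orders

3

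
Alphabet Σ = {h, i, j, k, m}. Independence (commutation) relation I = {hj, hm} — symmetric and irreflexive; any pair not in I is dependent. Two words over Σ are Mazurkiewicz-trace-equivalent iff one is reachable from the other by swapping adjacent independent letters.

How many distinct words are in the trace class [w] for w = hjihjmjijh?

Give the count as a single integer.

16

0(h) covers ∅
1(j) covers ∅
2(i) covers 0:h, 1:j
3(h) covers 2:i
4(j) covers 2:i
5(m) covers 4:j
6(j) covers 5:m
7(i) covers 3:h, 6:j
8(j) covers 7:i
9(h) covers 7:i
floor of heap: 0:h, 1:j
completions by unplaced set U, small U first (add the entries for U minus each lowest piece of U):
  |U|=1: {8}:1  {9}:1
  |U|=2: {8,9}:2
  |U|=3: {7,8,9}:2
  |U|=4: {3,7,8,9}:2  {6,7,8,9}:2
  |U|=5: {3,6,7,8,9}:4  {5,6,7,8,9}:2
  |U|=6: {3,5,6,7,8,9}:6  {4,5,6,7,8,9}:2
  |U|=7: {3,4,5,6,7,8,9}:8
  |U|=8: {2,3,4,5,6,7,8,9}:8
  start at 0(h): 8
  start at 1(j): 8
sum over floor = 16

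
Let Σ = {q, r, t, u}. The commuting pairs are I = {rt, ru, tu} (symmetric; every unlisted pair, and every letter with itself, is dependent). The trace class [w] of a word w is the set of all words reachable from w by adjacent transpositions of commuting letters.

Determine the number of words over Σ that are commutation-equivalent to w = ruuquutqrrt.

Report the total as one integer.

drop 0:r onto floor
drop 1:u onto floor
drop 2:u onto {1:u}
drop 3:q onto {0:r, 2:u}
drop 4:u onto {3:q}
drop 5:u onto {4:u}
drop 6:t onto {3:q}
drop 7:q onto {5:u, 6:t}
drop 8:r onto {7:q}
drop 9:r onto {8:r}
drop 10:t onto {7:q}
ground layer = {0:r, 1:u}
drop-orders for the pieces not yet dropped (sum over which currently-grounded one goes next):
  1 to go: {9} 1  {10} 1
  2 to go: {8,9} 1  {9,10} 2
  3 to go: {8,9,10} 3
  4 to go: {7,8,9,10} 3
  5 to go: {5,7,8,9,10} 3  {6,7,8,9,10} 3
  6 to go: {4,5,7,8,9,10} 3  {5,6,7,8,9,10} 6
  7 to go: {4,5,6,7,8,9,10} 9
  8 to go: {3,4,5,6,7,8,9,10} 9
  9 to go: {0,3,4,5,6,7,8,9,10} 9  {2,3,4,5,6,7,8,9,10} 9
  if 0:r drops first: 9 orders
  if 1:u drops first: 18 orders
heap linearizations: 27

27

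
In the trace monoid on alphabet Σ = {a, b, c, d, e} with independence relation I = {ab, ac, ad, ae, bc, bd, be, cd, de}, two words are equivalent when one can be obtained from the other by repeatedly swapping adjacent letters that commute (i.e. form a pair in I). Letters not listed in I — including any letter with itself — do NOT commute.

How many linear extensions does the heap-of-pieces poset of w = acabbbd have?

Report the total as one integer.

420

drop 0:a onto floor
drop 1:c onto floor
drop 2:a onto {0:a}
drop 3:b onto floor
drop 4:b onto {3:b}
drop 5:b onto {4:b}
drop 6:d onto floor
ground layer = {0:a, 1:c, 3:b, 6:d}
drop-orders for the pieces not yet dropped (sum over which currently-grounded one goes next):
  1 to go: {1} 1  {2} 1  {5} 1  {6} 1
  2 to go: {0,2} 1  {1,2} 2  {1,5} 2  {1,6} 2  {2,5} 2  {2,6} 2  {4,5} 1  {5,6} 2
  3 to go: {0,1,2} 3  {0,2,5} 3  {0,2,6} 3  {1,2,5} 6  {1,2,6} 6  {1,4,5} 3  {1,5,6} 6  {2,4,5} 3  {2,5,6} 6  {3,4,5} 1  {4,5,6} 3
  4 to go: {0,1,2,5} 12  {0,1,2,6} 12  {0,2,4,5} 6  {0,2,5,6} 12  {1,2,4,5} 12  {1,2,5,6} 24  {1,3,4,5} 4  {1,4,5,6} 12  {2,3,4,5} 4  {2,4,5,6} 12  {3,4,5,6} 4
  5 to go: {0,1,2,4,5} 30  {0,1,2,5,6} 60  {0,2,3,4,5} 10  {0,2,4,5,6} 30  {1,2,3,4,5} 20  {1,2,4,5,6} 60  {1,3,4,5,6} 20  {2,3,4,5,6} 20
  if 0:a drops first: 120 orders
  if 1:c drops first: 60 orders
  if 3:b drops first: 180 orders
  if 6:d drops first: 60 orders
heap linearizations: 420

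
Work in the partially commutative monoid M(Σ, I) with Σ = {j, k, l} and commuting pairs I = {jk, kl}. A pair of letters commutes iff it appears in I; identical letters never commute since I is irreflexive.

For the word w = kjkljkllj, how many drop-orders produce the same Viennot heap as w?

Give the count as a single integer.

drop 0:k onto floor
drop 1:j onto floor
drop 2:k onto {0:k}
drop 3:l onto {1:j}
drop 4:j onto {3:l}
drop 5:k onto {2:k}
drop 6:l onto {4:j}
drop 7:l onto {6:l}
drop 8:j onto {7:l}
ground layer = {0:k, 1:j}
drop-orders for the pieces not yet dropped (sum over which currently-grounded one goes next):
  1 to go: {5} 1  {8} 1
  2 to go: {2,5} 1  {5,8} 2  {7,8} 1
  3 to go: {0,2,5} 1  {2,5,8} 3  {5,7,8} 3  {6,7,8} 1
  4 to go: {0,2,5,8} 4  {2,5,7,8} 6  {4,6,7,8} 1  {5,6,7,8} 4
  5 to go: {0,2,5,7,8} 10  {2,5,6,7,8} 10  {3,4,6,7,8} 1  {4,5,6,7,8} 5
  6 to go: {0,2,5,6,7,8} 20  {1,3,4,6,7,8} 1  {2,4,5,6,7,8} 15  {3,4,5,6,7,8} 6
  7 to go: {0,2,4,5,6,7,8} 35  {1,3,4,5,6,7,8} 7  {2,3,4,5,6,7,8} 21
  if 0:k drops first: 28 orders
  if 1:j drops first: 56 orders
heap linearizations: 84

84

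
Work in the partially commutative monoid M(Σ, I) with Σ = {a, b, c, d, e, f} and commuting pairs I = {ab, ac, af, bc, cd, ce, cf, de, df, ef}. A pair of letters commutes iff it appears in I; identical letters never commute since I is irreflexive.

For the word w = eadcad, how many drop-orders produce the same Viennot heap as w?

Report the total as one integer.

0(e) covers ∅
1(a) covers 0:e
2(d) covers 1:a
3(c) covers ∅
4(a) covers 2:d
5(d) covers 4:a
floor of heap: 0:e, 3:c
completions by unplaced set U, small U first (add the entries for U minus each lowest piece of U):
  |U|=1: {3}:1  {5}:1
  |U|=2: {3,5}:2  {4,5}:1
  |U|=3: {2,4,5}:1  {3,4,5}:3
  |U|=4: {1,2,4,5}:1  {2,3,4,5}:4
  start at 0(e): 5
  start at 3(c): 1
sum over floor = 6

6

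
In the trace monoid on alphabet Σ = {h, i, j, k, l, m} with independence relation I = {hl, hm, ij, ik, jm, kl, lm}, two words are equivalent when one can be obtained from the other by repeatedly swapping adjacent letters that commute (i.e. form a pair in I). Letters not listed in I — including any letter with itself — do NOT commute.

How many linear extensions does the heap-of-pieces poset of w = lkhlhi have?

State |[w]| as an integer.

10

piece 0:l — minimal
piece 1:k — minimal
piece 2:h rests on {1:k}
piece 3:l rests on {0:l}
piece 4:h rests on {2:h}
piece 5:i rests on {3:l, 4:h}
minimal pieces: {0:l, 1:k}
ways to finish when only these pieces remain (= sum over removing one remaining piece with nothing left below it):
  1 left: {5}→1
  2 left: {3,5}→1  {4,5}→1
  3 left: {0,3,5}→1  {2,4,5}→1  {3,4,5}→2
  4 left: {0,3,4,5}→3  {1,2,4,5}→1  {2,3,4,5}→3
  placing 0:l first → 4 extensions
  placing 1:k first → 6 extensions
total linear extensions = 10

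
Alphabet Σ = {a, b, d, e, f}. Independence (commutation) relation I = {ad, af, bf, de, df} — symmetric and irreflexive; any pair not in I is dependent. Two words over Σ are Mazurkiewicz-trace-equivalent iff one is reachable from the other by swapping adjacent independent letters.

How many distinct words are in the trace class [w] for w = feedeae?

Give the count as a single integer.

7

piece 0:f — minimal
piece 1:e rests on {0:f}
piece 2:e rests on {1:e}
piece 3:d — minimal
piece 4:e rests on {2:e}
piece 5:a rests on {4:e}
piece 6:e rests on {5:a}
minimal pieces: {0:f, 3:d}
ways to finish when only these pieces remain (= sum over removing one remaining piece with nothing left below it):
  1 left: {3}→1  {6}→1
  2 left: {3,6}→2  {5,6}→1
  3 left: {3,5,6}→3  {4,5,6}→1
  4 left: {2,4,5,6}→1  {3,4,5,6}→4
  5 left: {1,2,4,5,6}→1  {2,3,4,5,6}→5
  placing 0:f first → 6 extensions
  placing 3:d first → 1 extensions
total linear extensions = 7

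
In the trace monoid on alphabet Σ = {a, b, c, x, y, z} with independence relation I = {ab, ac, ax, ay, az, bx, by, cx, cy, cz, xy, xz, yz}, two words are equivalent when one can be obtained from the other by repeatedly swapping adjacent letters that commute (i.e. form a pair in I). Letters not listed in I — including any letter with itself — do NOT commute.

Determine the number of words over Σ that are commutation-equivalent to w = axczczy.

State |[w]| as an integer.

1260

0(a) covers ∅
1(x) covers ∅
2(c) covers ∅
3(z) covers ∅
4(c) covers 2:c
5(z) covers 3:z
6(y) covers ∅
floor of heap: 0:a, 1:x, 2:c, 3:z, 6:y
completions by unplaced set U, small U first (add the entries for U minus each lowest piece of U):
  |U|=1: {0}:1  {1}:1  {4}:1  {5}:1  {6}:1
  |U|=2: {0,1}:2  {0,4}:2  {0,5}:2  {0,6}:2  {1,4}:2  {1,5}:2  {1,6}:2  {2,4}:1  {3,5}:1  {4,5}:2  {4,6}:2  {5,6}:2
  |U|=3: {0,1,4}:6  {0,1,5}:6  {0,1,6}:6  {0,2,4}:3  {0,3,5}:3  {0,4,5}:6  {0,4,6}:6  {0,5,6}:6  {1,2,4}:3  {1,3,5}:3  {1,4,5}:6  {1,4,6}:6  {1,5,6}:6  {2,4,5}:3  {2,4,6}:3  {3,4,5}:3  {3,5,6}:3  {4,5,6}:6
  |U|=4: {0,1,2,4}:12  {0,1,3,5}:12  {0,1,4,5}:24  {0,1,4,6}:24  {0,1,5,6}:24  {0,2,4,5}:12  {0,2,4,6}:12  {0,3,4,5}:12  {0,3,5,6}:12  {0,4,5,6}:24  {1,2,4,5}:12  {1,2,4,6}:12  {1,3,4,5}:12  {1,3,5,6}:12  {1,4,5,6}:24  {2,3,4,5}:6  {2,4,5,6}:12  {3,4,5,6}:12
  |U|=5: {0,1,2,4,5}:60  {0,1,2,4,6}:60  {0,1,3,4,5}:60  {0,1,3,5,6}:60  {0,1,4,5,6}:120  {0,2,3,4,5}:30  {0,2,4,5,6}:60  {0,3,4,5,6}:60  {1,2,3,4,5}:30  {1,2,4,5,6}:60  {1,3,4,5,6}:60  {2,3,4,5,6}:30
  start at 0(a): 180
  start at 1(x): 180
  start at 2(c): 360
  start at 3(z): 360
  start at 6(y): 180
sum over floor = 1260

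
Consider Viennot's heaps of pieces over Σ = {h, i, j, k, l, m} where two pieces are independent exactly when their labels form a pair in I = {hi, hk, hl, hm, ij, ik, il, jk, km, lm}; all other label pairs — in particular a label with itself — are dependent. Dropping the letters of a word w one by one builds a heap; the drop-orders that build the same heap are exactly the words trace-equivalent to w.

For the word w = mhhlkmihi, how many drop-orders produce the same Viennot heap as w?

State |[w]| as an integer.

0(m) covers ∅
1(h) covers ∅
2(h) covers 1:h
3(l) covers ∅
4(k) covers 3:l
5(m) covers 0:m
6(i) covers 5:m
7(h) covers 2:h
8(i) covers 6:i
floor of heap: 0:m, 1:h, 3:l
completions by unplaced set U, small U first (add the entries for U minus each lowest piece of U):
  |U|=1: {4}:1  {7}:1  {8}:1
  |U|=2: {2,7}:1  {3,4}:1  {4,7}:2  {4,8}:2  {6,8}:1  {7,8}:2
  |U|=3: {1,2,7}:1  {2,4,7}:3  {2,7,8}:3  {3,4,7}:3  {3,4,8}:3  {4,6,8}:3  {4,7,8}:6  {5,6,8}:1  {6,7,8}:3
  |U|=4: {0,5,6,8}:1  {1,2,4,7}:4  {1,2,7,8}:4  {2,3,4,7}:6  {2,4,7,8}:12  {2,6,7,8}:6  {3,4,6,8}:6  {3,4,7,8}:12  {4,5,6,8}:4  {4,6,7,8}:12  {5,6,7,8}:4
  |U|=5: {0,4,5,6,8}:5  {0,5,6,7,8}:5  {1,2,3,4,7}:10  {1,2,4,7,8}:20  {1,2,6,7,8}:10  {2,3,4,7,8}:30  {2,4,6,7,8}:30  {2,5,6,7,8}:10  {3,4,5,6,8}:10  {3,4,6,7,8}:30  {4,5,6,7,8}:20
  |U|=6: {0,2,5,6,7,8}:15  {0,3,4,5,6,8}:15  {0,4,5,6,7,8}:30  {1,2,3,4,7,8}:60  {1,2,4,6,7,8}:60  {1,2,5,6,7,8}:20  {2,3,4,6,7,8}:90  {2,4,5,6,7,8}:60  {3,4,5,6,7,8}:60
  |U|=7: {0,1,2,5,6,7,8}:35  {0,2,4,5,6,7,8}:105  {0,3,4,5,6,7,8}:105  {1,2,3,4,6,7,8}:210  {1,2,4,5,6,7,8}:140  {2,3,4,5,6,7,8}:210
  start at 0(m): 560
  start at 1(h): 420
  start at 3(l): 280
sum over floor = 1260

1260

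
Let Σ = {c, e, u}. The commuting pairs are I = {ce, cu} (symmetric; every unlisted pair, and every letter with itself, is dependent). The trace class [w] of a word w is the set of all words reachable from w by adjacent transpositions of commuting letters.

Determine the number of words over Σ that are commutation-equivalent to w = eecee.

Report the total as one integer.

5

drop 0:e onto floor
drop 1:e onto {0:e}
drop 2:c onto floor
drop 3:e onto {1:e}
drop 4:e onto {3:e}
ground layer = {0:e, 2:c}
drop-orders for the pieces not yet dropped (sum over which currently-grounded one goes next):
  1 to go: {2} 1  {4} 1
  2 to go: {2,4} 2  {3,4} 1
  3 to go: {1,3,4} 1  {2,3,4} 3
  if 0:e drops first: 4 orders
  if 2:c drops first: 1 orders
heap linearizations: 5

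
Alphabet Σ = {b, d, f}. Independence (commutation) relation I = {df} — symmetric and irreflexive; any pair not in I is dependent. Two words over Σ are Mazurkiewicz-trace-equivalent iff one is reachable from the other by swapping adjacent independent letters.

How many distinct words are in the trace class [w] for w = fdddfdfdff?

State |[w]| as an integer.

#0=f has no predecessor
#1=d has no predecessor
#2=d depends on [1:d]
#3=d depends on [2:d]
#4=f depends on [0:f]
#5=d depends on [3:d]
#6=f depends on [4:f]
#7=d depends on [5:d]
#8=f depends on [6:f]
#9=f depends on [8:f]
sources: [0:f, 1:d]
N(rest) = Σ N(rest − s) over sources s of rest; N(one piece) = 1:
  size 1 → [7]=1  [9]=1
  size 2 → [5,7]=1  [7,9]=2  [8,9]=1
  size 3 → [3,5,7]=1  [5,7,9]=3  [6,8,9]=1  [7,8,9]=3
  size 4 → [2,3,5,7]=1  [3,5,7,9]=4  [4,6,8,9]=1  [5,7,8,9]=6  [6,7,8,9]=4
  size 5 → [0,4,6,8,9]=1  [1,2,3,5,7]=1  [2,3,5,7,9]=5  [3,5,7,8,9]=10  [4,6,7,8,9]=5  [5,6,7,8,9]=10
  size 6 → [0,4,6,7,8,9]=6  [1,2,3,5,7,9]=6  [2,3,5,7,8,9]=15  [3,5,6,7,8,9]=20  [4,5,6,7,8,9]=15
  size 7 → [0,4,5,6,7,8,9]=21  [1,2,3,5,7,8,9]=21  [2,3,5,6,7,8,9]=35  [3,4,5,6,7,8,9]=35
  size 8 → [0,3,4,5,6,7,8,9]=56  [1,2,3,5,6,7,8,9]=56  [2,3,4,5,6,7,8,9]=70
  first=0(f) contributes 126
  first=1(d) contributes 126
|[w]| = 252

252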